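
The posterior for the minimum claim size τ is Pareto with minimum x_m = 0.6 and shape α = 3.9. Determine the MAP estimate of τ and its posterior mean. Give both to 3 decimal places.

MAP = 0.600, posterior mean = 0.807

The Pareto density is strictly decreasing on [x_m, ∞), so the mode is x_m = 0.600.
Mean = α·x_m/(α−1) = 3.9·0.6/2.9 = 0.807.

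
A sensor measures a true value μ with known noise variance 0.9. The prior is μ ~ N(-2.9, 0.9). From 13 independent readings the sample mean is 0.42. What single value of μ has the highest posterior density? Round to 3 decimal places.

Posterior for μ is Normal. Precision-weighted mean: (1/0.9·-2.9 + 13/0.9·0.42) / (1/0.9 + 13/0.9) = 0.183.
A Normal posterior is symmetric, so mode = mean.
This is the posterior mode — the MAP estimate.

0.183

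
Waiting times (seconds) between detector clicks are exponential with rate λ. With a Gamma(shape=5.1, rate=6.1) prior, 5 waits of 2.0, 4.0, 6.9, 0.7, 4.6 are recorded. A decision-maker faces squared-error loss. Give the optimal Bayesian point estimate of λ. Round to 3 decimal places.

Σ times = 18.2. Posterior: Gamma(shape = 5.1+5 = 10.1, rate = 6.1+18.2 = 24.3).
Mode = (α−1)/β = 9.1/24.3 = 0.374.
Mean = α/β = 10.1/24.3 = 0.416.
Squared-error loss ⇒ the optimal estimator is the posterior mean.

0.416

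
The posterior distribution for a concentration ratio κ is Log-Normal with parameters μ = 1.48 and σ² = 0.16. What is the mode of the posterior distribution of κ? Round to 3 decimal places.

3.743

Mode = exp(μ − σ²) = exp(1.32) = 3.743.
Mean = exp(μ + σ²/2) = exp(1.560) = 4.759.
This is the posterior mode — the MAP estimate.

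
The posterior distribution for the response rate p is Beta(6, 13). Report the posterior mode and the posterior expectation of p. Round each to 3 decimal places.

Mode = (6−1)/(6+13−2) = 5/17 = 0.294.
Mean = 6/(6+13) = 6/19 = 0.316.
The posterior is right-skewed, so the mean exceeds the mode.

MAP = 0.294; posterior mean = 0.316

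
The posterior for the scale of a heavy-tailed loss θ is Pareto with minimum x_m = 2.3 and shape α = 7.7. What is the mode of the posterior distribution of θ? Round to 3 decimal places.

The Pareto density is strictly decreasing on [x_m, ∞), so the mode is x_m = 2.300.
Mean = α·x_m/(α−1) = 7.7·2.3/6.7 = 2.643.
This is the posterior mode — the MAP estimate.

2.300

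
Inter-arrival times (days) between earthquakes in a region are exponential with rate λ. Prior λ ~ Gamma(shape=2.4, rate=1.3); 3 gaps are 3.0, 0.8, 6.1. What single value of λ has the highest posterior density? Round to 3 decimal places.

Σ times = 9.9. Posterior: Gamma(shape = 2.4+3 = 5.4, rate = 1.3+9.9 = 11.2).
Mode = (α−1)/β = 4.4/11.2 = 0.393.
Mean = α/β = 5.4/11.2 = 0.482.
This is the posterior mode — the MAP estimate.

0.393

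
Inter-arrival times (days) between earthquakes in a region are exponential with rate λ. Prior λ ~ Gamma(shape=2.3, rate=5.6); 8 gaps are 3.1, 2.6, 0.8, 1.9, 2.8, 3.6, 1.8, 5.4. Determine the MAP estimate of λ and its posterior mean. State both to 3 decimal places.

Σ times = 22.0. Posterior: Gamma(shape = 2.3+8 = 10.3, rate = 5.6+22.0 = 27.6).
Mode = (α−1)/β = 9.3/27.6 = 0.337.
Mean = α/β = 10.3/27.6 = 0.373.
Mean > mode: the posterior has a right tail.

MAP estimate = 0.337, posterior mean = 0.373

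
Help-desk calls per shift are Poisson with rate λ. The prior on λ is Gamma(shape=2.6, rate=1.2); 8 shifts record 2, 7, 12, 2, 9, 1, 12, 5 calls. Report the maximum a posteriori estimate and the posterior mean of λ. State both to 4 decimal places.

Σ counts = 50. Posterior: Gamma(shape = 2.6+50 = 52.6, rate = 1.2+8 = 9.2).
Mode = (α−1)/β = 51.6/9.2 = 5.6087.
Mean = α/β = 52.6/9.2 = 5.7174.

λ_MAP = 5.6087, E[λ|data] = 5.7174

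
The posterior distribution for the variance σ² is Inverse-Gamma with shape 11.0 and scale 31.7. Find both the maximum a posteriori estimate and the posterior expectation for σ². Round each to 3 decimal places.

Mode = β/(α+1) = 31.7/12.0 = 2.642.
Mean = β/(α−1) = 31.7/10.0 = 3.170.

σ²_MAP = 2.642, E[σ²|data] = 3.170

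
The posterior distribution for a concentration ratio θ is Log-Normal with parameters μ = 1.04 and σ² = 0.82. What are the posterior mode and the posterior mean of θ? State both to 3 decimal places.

Mode = exp(μ − σ²) = exp(0.22) = 1.246.
Mean = exp(μ + σ²/2) = exp(1.450) = 4.263.
Right-skewed posterior ⇒ mode < mean.

MAP = 1.246, posterior mean = 4.263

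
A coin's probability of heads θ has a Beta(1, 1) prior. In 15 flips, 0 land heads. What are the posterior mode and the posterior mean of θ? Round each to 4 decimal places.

Posterior: Beta(1+0, 1+15) = Beta(1, 16).
Since α = 1 ≤ 1 and β > 1, the Beta density is monotone decreasing on [0,1]; the mode is at 0.
Mean = 1/(1+16) = 0.0588.

posterior mode = 0.0000, posterior mean = 0.0588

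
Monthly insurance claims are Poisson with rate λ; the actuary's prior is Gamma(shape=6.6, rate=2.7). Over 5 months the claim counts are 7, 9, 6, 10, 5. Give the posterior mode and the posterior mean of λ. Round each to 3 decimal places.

MAP = 5.532; posterior mean = 5.662

Σ counts = 37. Posterior: Gamma(shape = 6.6+37 = 43.6, rate = 2.7+5 = 7.7).
Mode = (α−1)/β = 42.6/7.7 = 5.532.
Mean = α/β = 43.6/7.7 = 5.662.
Right-skewed posterior ⇒ mode < mean.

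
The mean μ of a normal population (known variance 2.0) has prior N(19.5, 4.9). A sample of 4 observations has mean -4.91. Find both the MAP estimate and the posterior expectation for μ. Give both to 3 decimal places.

μ_MAP = -2.650, E[μ|data] = -2.650

Posterior for μ is Normal. Precision-weighted mean: (1/4.9·19.5 + 4/2.0·-4.91) / (1/4.9 + 4/2.0) = -2.650.
A Normal posterior is symmetric, so mode = mean.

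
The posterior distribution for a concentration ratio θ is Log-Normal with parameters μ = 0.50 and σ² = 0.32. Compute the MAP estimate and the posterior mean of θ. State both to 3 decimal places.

MAP: 1.197. Posterior mean: 1.935.

Mode = exp(μ − σ²) = exp(0.18) = 1.197.
Mean = exp(μ + σ²/2) = exp(0.660) = 1.935.
Right-skewed posterior ⇒ mode < mean.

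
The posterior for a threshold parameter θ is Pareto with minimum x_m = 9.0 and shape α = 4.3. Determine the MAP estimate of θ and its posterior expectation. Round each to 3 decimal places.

The Pareto density is strictly decreasing on [x_m, ∞), so the mode is x_m = 9.000.
Mean = α·x_m/(α−1) = 4.3·9.0/3.3 = 11.727.
Mean > mode: the posterior has a right tail.

MAP estimate = 9.000, posterior expectation = 11.727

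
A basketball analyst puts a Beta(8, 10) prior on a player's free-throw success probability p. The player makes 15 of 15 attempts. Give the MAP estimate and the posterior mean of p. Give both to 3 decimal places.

Posterior: Beta(8+15, 10+0) = Beta(23, 10).
Mode = (23−1)/(23+10−2) = 22/31 = 0.710.
Mean = 23/(23+10) = 23/33 = 0.697.

MAP = 0.710; posterior mean = 0.697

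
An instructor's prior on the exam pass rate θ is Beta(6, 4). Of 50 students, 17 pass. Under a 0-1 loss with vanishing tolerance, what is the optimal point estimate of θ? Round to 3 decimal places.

0.379

Posterior: Beta(6+17, 4+33) = Beta(23, 37).
Mode = (23−1)/(23+37−2) = 22/58 = 0.379.
Mean = 23/(23+37) = 23/60 = 0.383.
This is the posterior mode — the MAP estimate.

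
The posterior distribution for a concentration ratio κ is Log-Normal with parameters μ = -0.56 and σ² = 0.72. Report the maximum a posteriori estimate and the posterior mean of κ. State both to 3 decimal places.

Mode = exp(μ − σ²) = exp(-1.28) = 0.278.
Mean = exp(μ + σ²/2) = exp(-0.200) = 0.819.
Mean > mode: the posterior has a right tail.

maximum a posteriori estimate = 0.278, posterior mean = 0.819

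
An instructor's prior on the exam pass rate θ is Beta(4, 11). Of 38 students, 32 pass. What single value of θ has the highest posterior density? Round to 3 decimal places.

Posterior: Beta(4+32, 11+6) = Beta(36, 17).
Mode = (36−1)/(36+17−2) = 35/51 = 0.686.
Mean = 36/(36+17) = 36/53 = 0.679.
This is the posterior mode — the MAP estimate.

0.686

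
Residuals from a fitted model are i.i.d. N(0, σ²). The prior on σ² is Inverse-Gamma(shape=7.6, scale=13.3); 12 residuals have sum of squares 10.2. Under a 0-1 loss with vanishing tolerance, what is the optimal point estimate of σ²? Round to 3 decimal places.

Posterior: Inverse-Gamma(shape = 7.6+12/2 = 13.6, scale = 13.3+10.2/2 = 18.4).
Mode = β/(α+1) = 18.4/14.6 = 1.260.
Mean = β/(α−1) = 18.4/12.6 = 1.460.
This is the posterior mode — the MAP estimate.

1.260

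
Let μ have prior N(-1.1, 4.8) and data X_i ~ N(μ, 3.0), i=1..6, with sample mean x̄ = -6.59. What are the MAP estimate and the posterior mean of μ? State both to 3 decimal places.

Posterior for μ is Normal. Precision-weighted mean: (1/4.8·-1.1 + 6/3.0·-6.59) / (1/4.8 + 6/3.0) = -6.072.
A Normal posterior is symmetric, so mode = mean.

MAP = -6.072; posterior mean = -6.072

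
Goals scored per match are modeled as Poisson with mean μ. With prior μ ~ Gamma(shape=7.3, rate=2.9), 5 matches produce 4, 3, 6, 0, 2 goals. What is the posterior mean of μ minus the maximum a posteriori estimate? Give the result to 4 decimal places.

Σ counts = 15. Posterior: Gamma(shape = 7.3+15 = 22.3, rate = 2.9+5 = 7.9).
Mode = (α−1)/β = 21.3/7.9 = 2.6962.
Mean = α/β = 22.3/7.9 = 2.8228.
Difference = 2.8228 − 2.6962 = 0.1266.

0.1266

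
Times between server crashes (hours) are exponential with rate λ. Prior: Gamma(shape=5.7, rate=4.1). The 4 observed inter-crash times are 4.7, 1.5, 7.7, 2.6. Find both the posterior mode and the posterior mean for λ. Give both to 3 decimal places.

Σ times = 16.5. Posterior: Gamma(shape = 5.7+4 = 9.7, rate = 4.1+16.5 = 20.6).
Mode = (α−1)/β = 8.7/20.6 = 0.422.
Mean = α/β = 9.7/20.6 = 0.471.

MAP = 0.422, posterior mean = 0.471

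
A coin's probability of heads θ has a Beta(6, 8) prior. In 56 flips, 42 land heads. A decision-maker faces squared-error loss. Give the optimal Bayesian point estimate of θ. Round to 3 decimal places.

Posterior: Beta(6+42, 8+14) = Beta(48, 22).
Mode = (48−1)/(48+22−2) = 47/68 = 0.691.
Mean = 48/(48+22) = 48/70 = 0.686.
Squared-error loss ⇒ the optimal estimator is the posterior mean.

0.686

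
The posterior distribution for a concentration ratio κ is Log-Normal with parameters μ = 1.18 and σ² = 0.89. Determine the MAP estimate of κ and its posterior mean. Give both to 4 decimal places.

MAP = 1.3364, posterior mean = 5.0784

Mode = exp(μ − σ²) = exp(0.29) = 1.3364.
Mean = exp(μ + σ²/2) = exp(1.625) = 5.0784.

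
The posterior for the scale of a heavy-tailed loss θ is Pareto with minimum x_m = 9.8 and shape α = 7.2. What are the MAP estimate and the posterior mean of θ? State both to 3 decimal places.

MAP = 9.800; posterior mean = 11.381

The Pareto density is strictly decreasing on [x_m, ∞), so the mode is x_m = 9.800.
Mean = α·x_m/(α−1) = 7.2·9.8/6.2 = 11.381.
Mean > mode: the posterior has a right tail.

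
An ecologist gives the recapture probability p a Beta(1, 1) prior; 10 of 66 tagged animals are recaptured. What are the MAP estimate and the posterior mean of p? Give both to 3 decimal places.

MAP = 0.152; posterior mean = 0.162

Posterior: Beta(1+10, 1+56) = Beta(11, 57).
Mode = (11−1)/(11+57−2) = 10/66 = 0.152.
With a flat prior the MAP equals the MLE, 10/66.
Mean = 11/(11+57) = 11/68 = 0.162.
The mean is pulled above the mode by the posterior's right skew.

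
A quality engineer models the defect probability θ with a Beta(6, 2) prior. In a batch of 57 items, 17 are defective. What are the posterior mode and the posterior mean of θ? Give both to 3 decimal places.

MAP: 0.349. Posterior mean: 0.354.

Posterior: Beta(6+17, 2+40) = Beta(23, 42).
Mode = (23−1)/(23+42−2) = 22/63 = 0.349.
Mean = 23/(23+42) = 23/65 = 0.354.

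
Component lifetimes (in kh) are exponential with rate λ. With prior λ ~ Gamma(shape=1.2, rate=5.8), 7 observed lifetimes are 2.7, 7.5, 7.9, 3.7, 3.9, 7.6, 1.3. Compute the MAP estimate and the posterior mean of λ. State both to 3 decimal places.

Σ times = 34.6. Posterior: Gamma(shape = 1.2+7 = 8.2, rate = 5.8+34.6 = 40.4).
Mode = (α−1)/β = 7.2/40.4 = 0.178.
Mean = α/β = 8.2/40.4 = 0.203.
The posterior is right-skewed, so the mean exceeds the mode.

MAP estimate = 0.178, posterior mean = 0.203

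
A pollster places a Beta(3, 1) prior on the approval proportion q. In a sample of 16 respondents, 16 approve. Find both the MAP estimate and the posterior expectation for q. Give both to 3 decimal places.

MAP = 1.000; posterior mean = 0.950

Posterior: Beta(3+16, 1+0) = Beta(19, 1).
Since β = 1 ≤ 1 and α > 1, the Beta density is monotone increasing on [0,1]; the mode is at 1.
Mean = 19/(19+1) = 0.950.
The posterior is left-skewed, so the mode exceeds the mean.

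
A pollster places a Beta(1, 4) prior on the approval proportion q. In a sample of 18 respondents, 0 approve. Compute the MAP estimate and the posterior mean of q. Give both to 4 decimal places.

MAP = 0.0000; posterior mean = 0.0435

Posterior: Beta(1+0, 4+18) = Beta(1, 22).
Since α = 1 ≤ 1 and β > 1, the Beta density is monotone decreasing on [0,1]; the mode is at 0.
Mean = 1/(1+22) = 0.0435.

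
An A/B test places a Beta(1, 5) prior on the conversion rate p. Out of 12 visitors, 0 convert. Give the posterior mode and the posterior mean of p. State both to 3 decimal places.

Posterior: Beta(1+0, 5+12) = Beta(1, 17).
Since α = 1 ≤ 1 and β > 1, the Beta density is monotone decreasing on [0,1]; the mode is at 0.
Mean = 1/(1+17) = 0.056.

posterior mode = 0.000, posterior mean = 0.056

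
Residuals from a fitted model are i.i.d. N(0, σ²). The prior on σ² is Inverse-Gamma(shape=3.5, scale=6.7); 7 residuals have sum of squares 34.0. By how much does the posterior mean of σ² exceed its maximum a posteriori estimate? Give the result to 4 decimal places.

0.9875

Posterior: Inverse-Gamma(shape = 3.5+7/2 = 7.0, scale = 6.7+34.0/2 = 23.7).
Mode = β/(α+1) = 23.7/8.0 = 2.9625.
Mean = β/(α−1) = 23.7/6.0 = 3.9500.
Difference = 3.9500 − 2.9625 = 0.9875.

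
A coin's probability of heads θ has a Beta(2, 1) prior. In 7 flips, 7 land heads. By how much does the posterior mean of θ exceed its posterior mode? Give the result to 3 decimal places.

-0.100

Posterior: Beta(2+7, 1+0) = Beta(9, 1).
Since β = 1 ≤ 1 and α > 1, the Beta density is monotone increasing on [0,1]; the mode is at 1.
Mean = 9/(9+1) = 0.900.
Difference = 0.900 − 1.000 = -0.100.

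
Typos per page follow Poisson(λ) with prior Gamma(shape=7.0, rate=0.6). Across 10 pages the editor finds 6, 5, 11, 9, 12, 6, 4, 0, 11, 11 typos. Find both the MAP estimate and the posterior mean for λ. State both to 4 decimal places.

Σ counts = 75. Posterior: Gamma(shape = 7.0+75 = 82.0, rate = 0.6+10 = 10.6).
Mode = (α−1)/β = 81.0/10.6 = 7.6415.
Mean = α/β = 82.0/10.6 = 7.7358.
Mean > mode: the posterior has a right tail.

MAP = 7.6415; posterior mean = 7.7358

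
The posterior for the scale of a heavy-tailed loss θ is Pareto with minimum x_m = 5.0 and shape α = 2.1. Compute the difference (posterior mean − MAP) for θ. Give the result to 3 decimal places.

The Pareto density is strictly decreasing on [x_m, ∞), so the mode is x_m = 5.000.
Mean = α·x_m/(α−1) = 2.1·5.0/1.1 = 9.545.
Difference = 9.545 − 5.000 = 4.545.

4.545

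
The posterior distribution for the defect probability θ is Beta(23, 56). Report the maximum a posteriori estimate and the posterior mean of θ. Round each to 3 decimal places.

MAP: 0.286. Posterior mean: 0.291.

Mode = (23−1)/(23+56−2) = 22/77 = 0.286.
Mean = 23/(23+56) = 23/79 = 0.291.
The mean is pulled above the mode by the posterior's right skew.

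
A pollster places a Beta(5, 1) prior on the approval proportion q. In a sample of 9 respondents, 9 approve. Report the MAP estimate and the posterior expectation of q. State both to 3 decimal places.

MAP = 1.000; posterior mean = 0.933

Posterior: Beta(5+9, 1+0) = Beta(14, 1).
Since β = 1 ≤ 1 and α > 1, the Beta density is monotone increasing on [0,1]; the mode is at 1.
Mean = 14/(14+1) = 0.933.
Mode > mean: the posterior has a left tail.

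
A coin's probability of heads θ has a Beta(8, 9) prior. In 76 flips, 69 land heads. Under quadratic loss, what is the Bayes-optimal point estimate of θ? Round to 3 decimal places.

0.828

Posterior: Beta(8+69, 9+7) = Beta(77, 16).
Mode = (77−1)/(77+16−2) = 76/91 = 0.835.
Mean = 77/(77+16) = 77/93 = 0.828.
Quadratic loss ⇒ the optimal estimator is the posterior mean.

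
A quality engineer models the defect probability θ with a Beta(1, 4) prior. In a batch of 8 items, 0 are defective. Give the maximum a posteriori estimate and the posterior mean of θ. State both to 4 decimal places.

maximum a posteriori estimate = 0.0000, posterior mean = 0.0769

Posterior: Beta(1+0, 4+8) = Beta(1, 12).
Since α = 1 ≤ 1 and β > 1, the Beta density is monotone decreasing on [0,1]; the mode is at 0.
Mean = 1/(1+12) = 0.0769.
Right-skewed posterior ⇒ mode < mean.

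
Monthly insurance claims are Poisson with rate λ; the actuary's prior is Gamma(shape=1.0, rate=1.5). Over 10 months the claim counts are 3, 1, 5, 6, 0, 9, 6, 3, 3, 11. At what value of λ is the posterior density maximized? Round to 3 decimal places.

4.087

Σ counts = 47. Posterior: Gamma(shape = 1.0+47 = 48.0, rate = 1.5+10 = 11.5).
Mode = (α−1)/β = 47.0/11.5 = 4.087.
Mean = α/β = 48.0/11.5 = 4.174.
This is the posterior mode — the MAP estimate.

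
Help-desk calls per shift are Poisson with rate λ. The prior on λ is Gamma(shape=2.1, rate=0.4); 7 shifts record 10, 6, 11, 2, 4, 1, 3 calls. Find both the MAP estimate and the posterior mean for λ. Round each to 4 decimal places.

MAP estimate = 5.1486, posterior mean = 5.2838

Σ counts = 37. Posterior: Gamma(shape = 2.1+37 = 39.1, rate = 0.4+7 = 7.4).
Mode = (α−1)/β = 38.1/7.4 = 5.1486.
Mean = α/β = 39.1/7.4 = 5.2838.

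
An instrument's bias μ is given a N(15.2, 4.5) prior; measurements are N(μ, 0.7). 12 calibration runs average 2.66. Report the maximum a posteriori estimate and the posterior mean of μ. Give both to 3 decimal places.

μ_MAP = 2.820, E[μ|data] = 2.820

Posterior for μ is Normal. Precision-weighted mean: (1/4.5·15.2 + 12/0.7·2.66) / (1/4.5 + 12/0.7) = 2.820.
A Normal posterior is symmetric, so mode = mean.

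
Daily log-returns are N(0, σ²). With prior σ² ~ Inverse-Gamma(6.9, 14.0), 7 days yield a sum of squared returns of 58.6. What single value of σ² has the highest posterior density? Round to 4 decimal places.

Posterior: Inverse-Gamma(shape = 6.9+7/2 = 10.4, scale = 14.0+58.6/2 = 43.3).
Mode = β/(α+1) = 43.3/11.4 = 3.7982.
Mean = β/(α−1) = 43.3/9.4 = 4.6064.
This is the posterior mode — the MAP estimate.

3.7982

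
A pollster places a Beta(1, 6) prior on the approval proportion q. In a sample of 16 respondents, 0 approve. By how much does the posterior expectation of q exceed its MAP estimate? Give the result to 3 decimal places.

Posterior: Beta(1+0, 6+16) = Beta(1, 22).
Since α = 1 ≤ 1 and β > 1, the Beta density is monotone decreasing on [0,1]; the mode is at 0.
Mean = 1/(1+22) = 0.043.
Difference = 0.043 − 0.000 = 0.043.

0.043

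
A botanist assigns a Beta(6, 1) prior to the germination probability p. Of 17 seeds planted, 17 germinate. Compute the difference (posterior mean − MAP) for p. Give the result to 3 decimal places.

-0.042

Posterior: Beta(6+17, 1+0) = Beta(23, 1).
Since β = 1 ≤ 1 and α > 1, the Beta density is monotone increasing on [0,1]; the mode is at 1.
Mean = 23/(23+1) = 0.958.
Difference = 0.958 − 1.000 = -0.042.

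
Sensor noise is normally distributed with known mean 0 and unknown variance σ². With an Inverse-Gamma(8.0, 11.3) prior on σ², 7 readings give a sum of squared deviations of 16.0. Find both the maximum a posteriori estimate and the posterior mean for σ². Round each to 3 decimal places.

Posterior: Inverse-Gamma(shape = 8.0+7/2 = 11.5, scale = 11.3+16.0/2 = 19.3).
Mode = β/(α+1) = 19.3/12.5 = 1.544.
Mean = β/(α−1) = 19.3/10.5 = 1.838.
Mean > mode: the posterior has a right tail.

maximum a posteriori estimate = 1.544, posterior mean = 1.838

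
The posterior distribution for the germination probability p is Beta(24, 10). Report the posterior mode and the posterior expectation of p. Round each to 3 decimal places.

MAP = 0.719, posterior mean = 0.706

Mode = (24−1)/(24+10−2) = 23/32 = 0.719.
Mean = 24/(24+10) = 24/34 = 0.706.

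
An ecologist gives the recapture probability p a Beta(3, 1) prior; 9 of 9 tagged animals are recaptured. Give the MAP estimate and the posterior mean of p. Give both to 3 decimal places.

Posterior: Beta(3+9, 1+0) = Beta(12, 1).
Since β = 1 ≤ 1 and α > 1, the Beta density is monotone increasing on [0,1]; the mode is at 1.
Mean = 12/(12+1) = 0.923.
Left-skewed posterior ⇒ mean < mode.

MAP = 1.000; posterior mean = 0.923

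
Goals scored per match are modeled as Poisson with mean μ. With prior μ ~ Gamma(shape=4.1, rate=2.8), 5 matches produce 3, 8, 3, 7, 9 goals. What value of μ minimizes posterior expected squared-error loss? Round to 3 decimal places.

4.372

Σ counts = 30. Posterior: Gamma(shape = 4.1+30 = 34.1, rate = 2.8+5 = 7.8).
Mode = (α−1)/β = 33.1/7.8 = 4.244.
Mean = α/β = 34.1/7.8 = 4.372.
Squared-error loss ⇒ the optimal estimator is the posterior mean.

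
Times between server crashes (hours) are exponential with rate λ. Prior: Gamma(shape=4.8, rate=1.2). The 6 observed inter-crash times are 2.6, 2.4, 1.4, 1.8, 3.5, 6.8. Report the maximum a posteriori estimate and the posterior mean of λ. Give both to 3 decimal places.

MAP = 0.497; posterior mean = 0.548

Σ times = 18.5. Posterior: Gamma(shape = 4.8+6 = 10.8, rate = 1.2+18.5 = 19.7).
Mode = (α−1)/β = 9.8/19.7 = 0.497.
Mean = α/β = 10.8/19.7 = 0.548.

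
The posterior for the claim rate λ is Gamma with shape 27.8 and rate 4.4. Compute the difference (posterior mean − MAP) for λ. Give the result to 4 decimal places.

Mode = (α−1)/β = 26.8/4.4 = 6.0909.
Mean = α/β = 27.8/4.4 = 6.3182.
Difference = 6.3182 − 6.0909 = 0.2273.

0.2273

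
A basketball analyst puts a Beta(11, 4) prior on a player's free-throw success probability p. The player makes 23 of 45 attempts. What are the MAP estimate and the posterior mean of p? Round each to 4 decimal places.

Posterior: Beta(11+23, 4+22) = Beta(34, 26).
Mode = (34−1)/(34+26−2) = 33/58 = 0.5690.
Mean = 34/(34+26) = 34/60 = 0.5667.
Left-skewed posterior ⇒ mean < mode.

MAP = 0.5690; posterior mean = 0.5667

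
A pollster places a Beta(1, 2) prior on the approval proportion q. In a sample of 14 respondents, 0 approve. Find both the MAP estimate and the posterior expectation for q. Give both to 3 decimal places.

MAP = 0.000; posterior mean = 0.059

Posterior: Beta(1+0, 2+14) = Beta(1, 16).
Since α = 1 ≤ 1 and β > 1, the Beta density is monotone decreasing on [0,1]; the mode is at 0.
Mean = 1/(1+16) = 0.059.
The mean is pulled above the mode by the posterior's right skew.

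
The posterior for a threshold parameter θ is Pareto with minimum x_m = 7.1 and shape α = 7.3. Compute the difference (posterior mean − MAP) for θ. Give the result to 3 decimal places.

1.127

The Pareto density is strictly decreasing on [x_m, ∞), so the mode is x_m = 7.100.
Mean = α·x_m/(α−1) = 7.3·7.1/6.3 = 8.227.
Difference = 8.227 − 7.100 = 1.127.
Right-skewed posterior ⇒ mode < mean.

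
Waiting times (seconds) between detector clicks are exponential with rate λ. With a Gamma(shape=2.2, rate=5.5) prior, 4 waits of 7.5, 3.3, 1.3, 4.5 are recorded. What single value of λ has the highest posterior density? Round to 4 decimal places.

Σ times = 16.6. Posterior: Gamma(shape = 2.2+4 = 6.2, rate = 5.5+16.6 = 22.1).
Mode = (α−1)/β = 5.2/22.1 = 0.2353.
Mean = α/β = 6.2/22.1 = 0.2805.
This is the posterior mode — the MAP estimate.

0.2353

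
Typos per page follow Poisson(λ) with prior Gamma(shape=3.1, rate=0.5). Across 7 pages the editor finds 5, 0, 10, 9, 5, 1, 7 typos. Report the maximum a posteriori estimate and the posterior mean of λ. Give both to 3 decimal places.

Σ counts = 37. Posterior: Gamma(shape = 3.1+37 = 40.1, rate = 0.5+7 = 7.5).
Mode = (α−1)/β = 39.1/7.5 = 5.213.
Mean = α/β = 40.1/7.5 = 5.347.
The posterior is right-skewed, so the mean exceeds the mode.

maximum a posteriori estimate = 5.213, posterior mean = 5.347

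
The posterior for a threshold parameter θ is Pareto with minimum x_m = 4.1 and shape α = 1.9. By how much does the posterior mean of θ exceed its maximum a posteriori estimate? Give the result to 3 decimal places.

4.556

The Pareto density is strictly decreasing on [x_m, ∞), so the mode is x_m = 4.100.
Mean = α·x_m/(α−1) = 1.9·4.1/0.9 = 8.656.
Difference = 8.656 − 4.100 = 4.556.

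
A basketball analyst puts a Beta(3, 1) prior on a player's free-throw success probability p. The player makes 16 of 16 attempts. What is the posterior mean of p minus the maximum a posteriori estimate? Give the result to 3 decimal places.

Posterior: Beta(3+16, 1+0) = Beta(19, 1).
Since β = 1 ≤ 1 and α > 1, the Beta density is monotone increasing on [0,1]; the mode is at 1.
Mean = 19/(19+1) = 0.950.
Difference = 0.950 − 1.000 = -0.050.
The posterior is left-skewed, so the mode exceeds the mean.

-0.050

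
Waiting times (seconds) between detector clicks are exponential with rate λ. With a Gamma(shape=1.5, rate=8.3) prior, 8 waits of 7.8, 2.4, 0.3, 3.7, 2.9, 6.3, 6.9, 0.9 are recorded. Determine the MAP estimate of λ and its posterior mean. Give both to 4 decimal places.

MAP: 0.2152. Posterior mean: 0.2405.

Σ times = 31.2. Posterior: Gamma(shape = 1.5+8 = 9.5, rate = 8.3+31.2 = 39.5).
Mode = (α−1)/β = 8.5/39.5 = 0.2152.
Mean = α/β = 9.5/39.5 = 0.2405.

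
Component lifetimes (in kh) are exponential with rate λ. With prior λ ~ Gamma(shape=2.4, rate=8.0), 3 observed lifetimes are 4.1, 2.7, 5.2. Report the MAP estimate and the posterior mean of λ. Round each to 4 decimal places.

MAP = 0.2200; posterior mean = 0.2700

Σ times = 12.0. Posterior: Gamma(shape = 2.4+3 = 5.4, rate = 8.0+12.0 = 20.0).
Mode = (α−1)/β = 4.4/20.0 = 0.2200.
Mean = α/β = 5.4/20.0 = 0.2700.
The posterior is right-skewed, so the mean exceeds the mode.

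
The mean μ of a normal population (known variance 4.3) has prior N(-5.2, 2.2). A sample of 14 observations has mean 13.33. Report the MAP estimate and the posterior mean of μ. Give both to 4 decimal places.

μ_MAP = 11.0599, E[μ|data] = 11.0599

Posterior for μ is Normal. Precision-weighted mean: (1/2.2·-5.2 + 14/4.3·13.33) / (1/2.2 + 14/4.3) = 11.0599.
A Normal posterior is symmetric, so mode = mean.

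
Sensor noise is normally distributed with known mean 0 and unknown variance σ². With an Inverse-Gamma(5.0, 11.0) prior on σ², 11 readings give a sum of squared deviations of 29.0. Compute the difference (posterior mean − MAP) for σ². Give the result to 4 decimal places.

Posterior: Inverse-Gamma(shape = 5.0+11/2 = 10.5, scale = 11.0+29.0/2 = 25.5).
Mode = β/(α+1) = 25.5/11.5 = 2.2174.
Mean = β/(α−1) = 25.5/9.5 = 2.6842.
Difference = 2.6842 − 2.2174 = 0.4668.
The posterior is right-skewed, so the mean exceeds the mode.

0.4668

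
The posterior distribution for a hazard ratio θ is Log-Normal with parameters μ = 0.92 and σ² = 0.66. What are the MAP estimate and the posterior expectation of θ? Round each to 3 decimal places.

MAP estimate = 1.297, posterior expectation = 3.490

Mode = exp(μ − σ²) = exp(0.26) = 1.297.
Mean = exp(μ + σ²/2) = exp(1.250) = 3.490.
The mean is pulled above the mode by the posterior's right skew.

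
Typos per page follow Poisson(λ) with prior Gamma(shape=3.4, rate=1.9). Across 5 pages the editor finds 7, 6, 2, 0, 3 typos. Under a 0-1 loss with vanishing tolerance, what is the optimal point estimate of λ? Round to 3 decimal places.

2.957

Σ counts = 18. Posterior: Gamma(shape = 3.4+18 = 21.4, rate = 1.9+5 = 6.9).
Mode = (α−1)/β = 20.4/6.9 = 2.957.
Mean = α/β = 21.4/6.9 = 3.101.
This is the posterior mode — the MAP estimate.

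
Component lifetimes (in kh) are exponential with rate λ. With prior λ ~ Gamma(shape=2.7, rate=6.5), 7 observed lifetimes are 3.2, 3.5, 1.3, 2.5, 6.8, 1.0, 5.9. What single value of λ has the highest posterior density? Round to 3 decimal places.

0.283

Σ times = 24.2. Posterior: Gamma(shape = 2.7+7 = 9.7, rate = 6.5+24.2 = 30.7).
Mode = (α−1)/β = 8.7/30.7 = 0.283.
Mean = α/β = 9.7/30.7 = 0.316.
This is the posterior mode — the MAP estimate.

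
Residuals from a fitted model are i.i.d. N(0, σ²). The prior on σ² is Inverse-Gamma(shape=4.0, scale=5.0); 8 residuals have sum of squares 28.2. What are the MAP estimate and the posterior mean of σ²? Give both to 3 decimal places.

Posterior: Inverse-Gamma(shape = 4.0+8/2 = 8.0, scale = 5.0+28.2/2 = 19.1).
Mode = β/(α+1) = 19.1/9.0 = 2.122.
Mean = β/(α−1) = 19.1/7.0 = 2.729.
The mean is pulled above the mode by the posterior's right skew.

MAP = 2.122, posterior mean = 2.729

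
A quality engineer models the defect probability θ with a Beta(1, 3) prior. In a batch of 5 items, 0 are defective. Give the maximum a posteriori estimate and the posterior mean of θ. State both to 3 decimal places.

Posterior: Beta(1+0, 3+5) = Beta(1, 8).
Since α = 1 ≤ 1 and β > 1, the Beta density is monotone decreasing on [0,1]; the mode is at 0.
Mean = 1/(1+8) = 0.111.
The posterior is right-skewed, so the mean exceeds the mode.

MAP = 0.000, posterior mean = 0.111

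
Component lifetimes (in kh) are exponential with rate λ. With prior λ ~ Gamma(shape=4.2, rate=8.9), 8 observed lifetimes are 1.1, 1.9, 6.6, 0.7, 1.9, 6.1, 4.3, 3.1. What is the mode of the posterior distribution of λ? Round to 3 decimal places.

Σ times = 25.7. Posterior: Gamma(shape = 4.2+8 = 12.2, rate = 8.9+25.7 = 34.6).
Mode = (α−1)/β = 11.2/34.6 = 0.324.
Mean = α/β = 12.2/34.6 = 0.353.
This is the posterior mode — the MAP estimate.

0.324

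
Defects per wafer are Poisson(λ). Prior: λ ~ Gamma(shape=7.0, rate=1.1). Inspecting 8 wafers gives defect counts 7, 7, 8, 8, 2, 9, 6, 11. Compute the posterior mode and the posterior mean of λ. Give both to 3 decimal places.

Σ counts = 58. Posterior: Gamma(shape = 7.0+58 = 65.0, rate = 1.1+8 = 9.1).
Mode = (α−1)/β = 64.0/9.1 = 7.033.
Mean = α/β = 65.0/9.1 = 7.143.
The mean is pulled above the mode by the posterior's right skew.

MAP = 7.033, posterior mean = 7.143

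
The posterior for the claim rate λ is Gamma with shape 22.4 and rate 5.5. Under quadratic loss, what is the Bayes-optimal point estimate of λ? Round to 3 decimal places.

Mode = (α−1)/β = 21.4/5.5 = 3.891.
Mean = α/β = 22.4/5.5 = 4.073.
Quadratic loss ⇒ the optimal estimator is the posterior mean.

4.073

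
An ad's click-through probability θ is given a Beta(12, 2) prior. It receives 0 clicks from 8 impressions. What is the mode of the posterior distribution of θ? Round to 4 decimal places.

0.5500

Posterior: Beta(12+0, 2+8) = Beta(12, 10).
Mode = (12−1)/(12+10−2) = 11/20 = 0.5500.
Mean = 12/(12+10) = 12/22 = 0.5455.
This is the posterior mode — the MAP estimate.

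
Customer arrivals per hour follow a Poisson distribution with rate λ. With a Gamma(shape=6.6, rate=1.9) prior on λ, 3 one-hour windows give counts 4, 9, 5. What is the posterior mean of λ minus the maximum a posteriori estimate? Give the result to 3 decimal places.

Σ counts = 18. Posterior: Gamma(shape = 6.6+18 = 24.6, rate = 1.9+3 = 4.9).
Mode = (α−1)/β = 23.6/4.9 = 4.816.
Mean = α/β = 24.6/4.9 = 5.020.
Difference = 5.020 − 4.816 = 0.204.

0.204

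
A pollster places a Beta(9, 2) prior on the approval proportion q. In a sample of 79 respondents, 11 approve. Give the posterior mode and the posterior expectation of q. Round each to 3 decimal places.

MAP: 0.216. Posterior mean: 0.222.

Posterior: Beta(9+11, 2+68) = Beta(20, 70).
Mode = (20−1)/(20+70−2) = 19/88 = 0.216.
Mean = 20/(20+70) = 20/90 = 0.222.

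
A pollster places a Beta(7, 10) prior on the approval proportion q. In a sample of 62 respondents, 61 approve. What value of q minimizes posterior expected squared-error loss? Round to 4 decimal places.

Posterior: Beta(7+61, 10+1) = Beta(68, 11).
Mode = (68−1)/(68+11−2) = 67/77 = 0.8701.
Mean = 68/(68+11) = 68/79 = 0.8608.
Squared-error loss ⇒ the optimal estimator is the posterior mean.

0.8608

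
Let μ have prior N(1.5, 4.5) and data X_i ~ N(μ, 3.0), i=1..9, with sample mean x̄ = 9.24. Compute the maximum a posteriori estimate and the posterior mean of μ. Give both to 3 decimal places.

Posterior for μ is Normal. Precision-weighted mean: (1/4.5·1.5 + 9/3.0·9.24) / (1/4.5 + 9/3.0) = 8.706.
A Normal posterior is symmetric, so mode = mean.

maximum a posteriori estimate = 8.706, posterior mean = 8.706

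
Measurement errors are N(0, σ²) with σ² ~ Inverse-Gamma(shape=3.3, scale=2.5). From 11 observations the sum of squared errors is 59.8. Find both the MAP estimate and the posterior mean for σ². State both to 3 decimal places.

Posterior: Inverse-Gamma(shape = 3.3+11/2 = 8.8, scale = 2.5+59.8/2 = 32.4).
Mode = β/(α+1) = 32.4/9.8 = 3.306.
Mean = β/(α−1) = 32.4/7.8 = 4.154.
The posterior is right-skewed, so the mean exceeds the mode.

MAP: 3.306. Posterior mean: 4.154.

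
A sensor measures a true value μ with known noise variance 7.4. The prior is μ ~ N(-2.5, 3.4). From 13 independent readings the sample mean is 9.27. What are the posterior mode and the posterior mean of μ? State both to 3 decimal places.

MAP = 7.582, posterior mean = 7.582

Posterior for μ is Normal. Precision-weighted mean: (1/3.4·-2.5 + 13/7.4·9.27) / (1/3.4 + 13/7.4) = 7.582.
A Normal posterior is symmetric, so mode = mean.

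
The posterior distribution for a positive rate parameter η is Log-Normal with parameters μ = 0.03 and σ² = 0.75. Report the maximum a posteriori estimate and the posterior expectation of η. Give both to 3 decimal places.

Mode = exp(μ − σ²) = exp(-0.72) = 0.487.
Mean = exp(μ + σ²/2) = exp(0.405) = 1.499.
The posterior is right-skewed, so the mean exceeds the mode.

maximum a posteriori estimate = 0.487, posterior expectation = 1.499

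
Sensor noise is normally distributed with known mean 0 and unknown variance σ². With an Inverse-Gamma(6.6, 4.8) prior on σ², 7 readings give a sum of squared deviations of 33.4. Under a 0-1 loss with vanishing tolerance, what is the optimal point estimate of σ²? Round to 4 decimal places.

Posterior: Inverse-Gamma(shape = 6.6+7/2 = 10.1, scale = 4.8+33.4/2 = 21.5).
Mode = β/(α+1) = 21.5/11.1 = 1.9369.
Mean = β/(α−1) = 21.5/9.1 = 2.3626.
This is the posterior mode — the MAP estimate.

1.9369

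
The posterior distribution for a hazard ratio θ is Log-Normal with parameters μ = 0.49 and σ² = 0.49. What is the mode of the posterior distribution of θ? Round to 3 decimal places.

1.000

Mode = exp(μ − σ²) = exp(0.00) = 1.000.
Mean = exp(μ + σ²/2) = exp(0.735) = 2.085.
This is the posterior mode — the MAP estimate.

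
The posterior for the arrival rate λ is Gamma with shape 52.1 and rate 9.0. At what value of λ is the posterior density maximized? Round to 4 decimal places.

5.6778

Mode = (α−1)/β = 51.1/9.0 = 5.6778.
Mean = α/β = 52.1/9.0 = 5.7889.
This is the posterior mode — the MAP estimate.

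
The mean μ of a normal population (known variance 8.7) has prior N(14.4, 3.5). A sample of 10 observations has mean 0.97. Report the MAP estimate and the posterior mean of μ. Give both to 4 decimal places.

MAP: 3.6437. Posterior mean: 3.6437.

Posterior for μ is Normal. Precision-weighted mean: (1/3.5·14.4 + 10/8.7·0.97) / (1/3.5 + 10/8.7) = 3.6437.
A Normal posterior is symmetric, so mode = mean.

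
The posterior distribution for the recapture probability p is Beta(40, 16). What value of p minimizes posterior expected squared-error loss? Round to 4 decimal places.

0.7143

Mode = (40−1)/(40+16−2) = 39/54 = 0.7222.
Mean = 40/(40+16) = 40/56 = 0.7143.
Squared-error loss ⇒ the optimal estimator is the posterior mean.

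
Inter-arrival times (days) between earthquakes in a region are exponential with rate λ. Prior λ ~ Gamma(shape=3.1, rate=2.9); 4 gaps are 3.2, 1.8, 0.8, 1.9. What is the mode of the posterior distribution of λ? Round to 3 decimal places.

Σ times = 7.7. Posterior: Gamma(shape = 3.1+4 = 7.1, rate = 2.9+7.7 = 10.6).
Mode = (α−1)/β = 6.1/10.6 = 0.575.
Mean = α/β = 7.1/10.6 = 0.670.
This is the posterior mode — the MAP estimate.

0.575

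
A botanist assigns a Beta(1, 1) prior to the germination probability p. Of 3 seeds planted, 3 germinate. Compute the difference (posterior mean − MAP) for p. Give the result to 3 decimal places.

-0.200

Posterior: Beta(1+3, 1+0) = Beta(4, 1).
Since β = 1 ≤ 1 and α > 1, the Beta density is monotone increasing on [0,1]; the mode is at 1.
Mean = 4/(4+1) = 0.800.
Difference = 0.800 − 1.000 = -0.200.
Left-skewed posterior ⇒ mean < mode.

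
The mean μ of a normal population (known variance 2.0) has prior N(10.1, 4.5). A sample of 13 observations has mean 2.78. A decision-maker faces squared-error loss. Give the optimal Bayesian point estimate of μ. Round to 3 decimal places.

Posterior for μ is Normal. Precision-weighted mean: (1/4.5·10.1 + 13/2.0·2.78) / (1/4.5 + 13/2.0) = 3.022.
A Normal posterior is symmetric, so mode = mean.
Squared-error loss ⇒ the optimal estimator is the posterior mean.

3.022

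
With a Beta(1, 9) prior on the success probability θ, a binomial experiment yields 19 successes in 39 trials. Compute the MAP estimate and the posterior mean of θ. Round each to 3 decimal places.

Posterior: Beta(1+19, 9+20) = Beta(20, 29).
Mode = (20−1)/(20+29−2) = 19/47 = 0.404.
Mean = 20/(20+29) = 20/49 = 0.408.

MAP = 0.404; posterior mean = 0.408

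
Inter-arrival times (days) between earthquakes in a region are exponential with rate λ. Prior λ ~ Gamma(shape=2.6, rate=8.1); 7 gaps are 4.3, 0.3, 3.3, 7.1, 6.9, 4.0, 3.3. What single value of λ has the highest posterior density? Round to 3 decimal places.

Σ times = 29.2. Posterior: Gamma(shape = 2.6+7 = 9.6, rate = 8.1+29.2 = 37.3).
Mode = (α−1)/β = 8.6/37.3 = 0.231.
Mean = α/β = 9.6/37.3 = 0.257.
This is the posterior mode — the MAP estimate.

0.231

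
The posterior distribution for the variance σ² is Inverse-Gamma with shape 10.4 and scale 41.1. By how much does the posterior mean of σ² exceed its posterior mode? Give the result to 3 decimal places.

Mode = β/(α+1) = 41.1/11.4 = 3.605.
Mean = β/(α−1) = 41.1/9.4 = 4.372.
Difference = 4.372 − 3.605 = 0.767.

0.767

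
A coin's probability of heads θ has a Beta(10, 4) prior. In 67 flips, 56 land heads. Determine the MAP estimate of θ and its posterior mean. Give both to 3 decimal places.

Posterior: Beta(10+56, 4+11) = Beta(66, 15).
Mode = (66−1)/(66+15−2) = 65/79 = 0.823.
Mean = 66/(66+15) = 66/81 = 0.815.
Mode > mean: the posterior has a left tail.

MAP: 0.823. Posterior mean: 0.815.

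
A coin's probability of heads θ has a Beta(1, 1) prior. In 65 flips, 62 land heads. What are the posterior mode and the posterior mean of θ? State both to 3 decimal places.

Posterior: Beta(1+62, 1+3) = Beta(63, 4).
Mode = (63−1)/(63+4−2) = 62/65 = 0.954.
With a flat prior the MAP equals the MLE, 62/65.
Mean = 63/(63+4) = 63/67 = 0.940.

θ_MAP = 0.954, E[θ|data] = 0.940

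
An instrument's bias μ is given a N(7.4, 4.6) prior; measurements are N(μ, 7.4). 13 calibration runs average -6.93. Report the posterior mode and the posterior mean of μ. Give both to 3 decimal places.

MAP: -5.352. Posterior mean: -5.352.

Posterior for μ is Normal. Precision-weighted mean: (1/4.6·7.4 + 13/7.4·-6.93) / (1/4.6 + 13/7.4) = -5.352.
A Normal posterior is symmetric, so mode = mean.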